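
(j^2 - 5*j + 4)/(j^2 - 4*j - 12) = (-j^2 + 5*j - 4)/(-j^2 + 4*j + 12)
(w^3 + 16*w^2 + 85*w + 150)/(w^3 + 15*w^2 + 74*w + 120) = (w + 5)/(w + 4)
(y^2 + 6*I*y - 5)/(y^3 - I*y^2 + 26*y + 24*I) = (y + 5*I)/(y^2 - 2*I*y + 24)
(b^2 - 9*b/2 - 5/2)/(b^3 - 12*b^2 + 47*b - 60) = (b + 1/2)/(b^2 - 7*b + 12)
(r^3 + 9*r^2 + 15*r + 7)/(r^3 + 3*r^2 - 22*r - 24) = (r^2 + 8*r + 7)/(r^2 + 2*r - 24)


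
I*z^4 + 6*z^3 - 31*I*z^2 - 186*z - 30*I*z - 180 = (z - 6)*(z + 5)*(z - 6*I)*(I*z + I)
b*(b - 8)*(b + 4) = b^3 - 4*b^2 - 32*b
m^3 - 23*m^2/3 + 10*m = m*(m - 6)*(m - 5/3)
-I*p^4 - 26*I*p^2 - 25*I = (p - 5*I)*(p - I)*(p + 5*I)*(-I*p + 1)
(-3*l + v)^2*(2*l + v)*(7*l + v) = 126*l^4 - 3*l^3*v - 31*l^2*v^2 + 3*l*v^3 + v^4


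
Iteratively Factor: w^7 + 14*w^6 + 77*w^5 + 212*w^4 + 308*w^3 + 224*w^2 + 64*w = (w + 4)*(w^6 + 10*w^5 + 37*w^4 + 64*w^3 + 52*w^2 + 16*w) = (w + 1)*(w + 4)*(w^5 + 9*w^4 + 28*w^3 + 36*w^2 + 16*w) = (w + 1)*(w + 4)^2*(w^4 + 5*w^3 + 8*w^2 + 4*w) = (w + 1)*(w + 2)*(w + 4)^2*(w^3 + 3*w^2 + 2*w) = (w + 1)*(w + 2)^2*(w + 4)^2*(w^2 + w) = (w + 1)^2*(w + 2)^2*(w + 4)^2*(w)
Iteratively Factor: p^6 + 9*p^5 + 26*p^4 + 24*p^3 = (p + 4)*(p^5 + 5*p^4 + 6*p^3) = p*(p + 4)*(p^4 + 5*p^3 + 6*p^2) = p*(p + 3)*(p + 4)*(p^3 + 2*p^2) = p*(p + 2)*(p + 3)*(p + 4)*(p^2) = p^2*(p + 2)*(p + 3)*(p + 4)*(p)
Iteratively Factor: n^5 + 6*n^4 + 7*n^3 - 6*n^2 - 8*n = (n + 4)*(n^4 + 2*n^3 - n^2 - 2*n) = (n + 2)*(n + 4)*(n^3 - n) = n*(n + 2)*(n + 4)*(n^2 - 1) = n*(n + 1)*(n + 2)*(n + 4)*(n - 1)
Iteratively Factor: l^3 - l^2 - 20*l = (l)*(l^2 - l - 20) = l*(l - 5)*(l + 4)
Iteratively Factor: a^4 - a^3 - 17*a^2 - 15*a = (a)*(a^3 - a^2 - 17*a - 15) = a*(a + 1)*(a^2 - 2*a - 15) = a*(a + 1)*(a + 3)*(a - 5)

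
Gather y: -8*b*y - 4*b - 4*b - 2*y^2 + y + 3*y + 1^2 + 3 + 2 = -8*b - 2*y^2 + y*(4 - 8*b) + 6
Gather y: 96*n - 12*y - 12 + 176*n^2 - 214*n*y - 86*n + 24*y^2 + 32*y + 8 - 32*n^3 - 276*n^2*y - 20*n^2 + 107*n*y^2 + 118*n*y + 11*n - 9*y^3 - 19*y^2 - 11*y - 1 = -32*n^3 + 156*n^2 + 21*n - 9*y^3 + y^2*(107*n + 5) + y*(-276*n^2 - 96*n + 9) - 5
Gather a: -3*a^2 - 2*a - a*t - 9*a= -3*a^2 + a*(-t - 11)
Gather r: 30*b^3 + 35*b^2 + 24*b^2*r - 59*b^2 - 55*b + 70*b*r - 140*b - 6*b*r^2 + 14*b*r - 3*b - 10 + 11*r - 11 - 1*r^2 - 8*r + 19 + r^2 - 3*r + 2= 30*b^3 - 24*b^2 - 6*b*r^2 - 198*b + r*(24*b^2 + 84*b)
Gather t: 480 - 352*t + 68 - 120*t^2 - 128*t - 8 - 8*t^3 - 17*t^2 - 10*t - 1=-8*t^3 - 137*t^2 - 490*t + 539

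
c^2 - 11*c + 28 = (c - 7)*(c - 4)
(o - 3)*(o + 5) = o^2 + 2*o - 15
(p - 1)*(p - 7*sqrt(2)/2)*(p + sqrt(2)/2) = p^3 - 3*sqrt(2)*p^2 - p^2 - 7*p/2 + 3*sqrt(2)*p + 7/2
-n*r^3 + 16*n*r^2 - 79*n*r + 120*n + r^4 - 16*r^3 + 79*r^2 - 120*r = (-n + r)*(r - 8)*(r - 5)*(r - 3)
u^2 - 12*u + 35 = (u - 7)*(u - 5)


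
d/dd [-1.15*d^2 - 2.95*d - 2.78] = -2.3*d - 2.95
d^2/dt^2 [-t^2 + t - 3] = -2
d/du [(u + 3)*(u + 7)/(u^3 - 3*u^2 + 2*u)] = (-u^4 - 20*u^3 - 31*u^2 + 126*u - 42)/(u^2*(u^4 - 6*u^3 + 13*u^2 - 12*u + 4))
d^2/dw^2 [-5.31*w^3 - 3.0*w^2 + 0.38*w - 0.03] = -31.86*w - 6.0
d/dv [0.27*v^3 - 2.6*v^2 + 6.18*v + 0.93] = 0.81*v^2 - 5.2*v + 6.18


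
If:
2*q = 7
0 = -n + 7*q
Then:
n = 49/2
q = 7/2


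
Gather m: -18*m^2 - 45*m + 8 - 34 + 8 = -18*m^2 - 45*m - 18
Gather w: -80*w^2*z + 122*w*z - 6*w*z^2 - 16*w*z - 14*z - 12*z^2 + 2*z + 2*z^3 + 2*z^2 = -80*w^2*z + w*(-6*z^2 + 106*z) + 2*z^3 - 10*z^2 - 12*z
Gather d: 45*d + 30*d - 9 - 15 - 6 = 75*d - 30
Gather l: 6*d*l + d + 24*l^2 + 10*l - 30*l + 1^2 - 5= d + 24*l^2 + l*(6*d - 20) - 4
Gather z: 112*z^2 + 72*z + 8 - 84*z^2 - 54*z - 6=28*z^2 + 18*z + 2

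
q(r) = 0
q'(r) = 0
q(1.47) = 0.00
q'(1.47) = 0.00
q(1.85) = 0.00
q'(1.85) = 0.00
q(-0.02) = 0.00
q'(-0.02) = 0.00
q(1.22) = 0.00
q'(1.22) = 0.00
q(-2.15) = 0.00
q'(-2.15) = 0.00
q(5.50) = 0.00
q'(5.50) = 0.00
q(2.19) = 0.00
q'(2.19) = 0.00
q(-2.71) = 0.00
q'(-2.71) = 0.00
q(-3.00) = 0.00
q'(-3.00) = 0.00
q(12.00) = 0.00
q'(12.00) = 0.00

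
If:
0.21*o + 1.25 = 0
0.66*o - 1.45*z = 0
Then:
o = -5.95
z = -2.71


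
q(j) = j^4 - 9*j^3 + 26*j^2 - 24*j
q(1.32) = -4.04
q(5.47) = 68.92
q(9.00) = 1890.00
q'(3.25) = -2.88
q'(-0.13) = -31.23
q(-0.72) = 34.39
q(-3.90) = 1254.28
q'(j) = 4*j^3 - 27*j^2 + 52*j - 24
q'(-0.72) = -76.93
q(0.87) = -6.55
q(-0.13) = 3.58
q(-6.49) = 5485.22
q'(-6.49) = -2592.16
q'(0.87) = 3.44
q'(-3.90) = -874.75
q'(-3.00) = -531.00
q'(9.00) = 1173.00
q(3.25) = -0.76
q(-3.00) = 630.00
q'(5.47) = 107.24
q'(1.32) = 6.80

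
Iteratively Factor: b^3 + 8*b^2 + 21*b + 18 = (b + 3)*(b^2 + 5*b + 6) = (b + 3)^2*(b + 2)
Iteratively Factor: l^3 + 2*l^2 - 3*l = (l)*(l^2 + 2*l - 3) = l*(l - 1)*(l + 3)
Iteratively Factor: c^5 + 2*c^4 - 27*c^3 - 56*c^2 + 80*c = (c - 1)*(c^4 + 3*c^3 - 24*c^2 - 80*c) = (c - 5)*(c - 1)*(c^3 + 8*c^2 + 16*c) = c*(c - 5)*(c - 1)*(c^2 + 8*c + 16) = c*(c - 5)*(c - 1)*(c + 4)*(c + 4)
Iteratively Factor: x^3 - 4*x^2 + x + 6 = (x + 1)*(x^2 - 5*x + 6) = (x - 3)*(x + 1)*(x - 2)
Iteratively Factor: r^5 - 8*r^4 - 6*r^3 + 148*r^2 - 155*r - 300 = (r - 3)*(r^4 - 5*r^3 - 21*r^2 + 85*r + 100) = (r - 3)*(r + 1)*(r^3 - 6*r^2 - 15*r + 100) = (r - 3)*(r + 1)*(r + 4)*(r^2 - 10*r + 25) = (r - 5)*(r - 3)*(r + 1)*(r + 4)*(r - 5)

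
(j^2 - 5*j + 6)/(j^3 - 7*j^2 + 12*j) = (j - 2)/(j*(j - 4))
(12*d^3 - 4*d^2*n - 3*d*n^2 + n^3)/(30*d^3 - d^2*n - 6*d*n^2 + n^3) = (2*d - n)/(5*d - n)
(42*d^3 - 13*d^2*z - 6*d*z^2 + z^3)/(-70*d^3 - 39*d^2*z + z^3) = (-6*d^2 + d*z + z^2)/(10*d^2 + 7*d*z + z^2)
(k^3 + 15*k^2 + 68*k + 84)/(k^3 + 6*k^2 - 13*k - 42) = (k + 6)/(k - 3)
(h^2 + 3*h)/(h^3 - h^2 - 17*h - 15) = h/(h^2 - 4*h - 5)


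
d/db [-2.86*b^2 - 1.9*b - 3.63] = -5.72*b - 1.9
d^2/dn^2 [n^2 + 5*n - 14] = 2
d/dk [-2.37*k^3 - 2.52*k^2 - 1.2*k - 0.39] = -7.11*k^2 - 5.04*k - 1.2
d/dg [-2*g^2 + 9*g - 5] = 9 - 4*g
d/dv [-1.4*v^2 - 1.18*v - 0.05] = -2.8*v - 1.18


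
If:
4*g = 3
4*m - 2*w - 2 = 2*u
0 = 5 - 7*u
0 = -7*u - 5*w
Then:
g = 3/4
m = 5/14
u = 5/7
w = -1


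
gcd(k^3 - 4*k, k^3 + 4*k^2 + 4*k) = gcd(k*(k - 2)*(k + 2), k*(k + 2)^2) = k^2 + 2*k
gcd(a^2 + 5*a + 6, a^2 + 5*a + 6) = a^2 + 5*a + 6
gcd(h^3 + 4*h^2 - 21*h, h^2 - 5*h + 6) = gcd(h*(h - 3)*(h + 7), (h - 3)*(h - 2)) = h - 3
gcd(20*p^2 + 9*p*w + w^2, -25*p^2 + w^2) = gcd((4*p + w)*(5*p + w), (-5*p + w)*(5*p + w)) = 5*p + w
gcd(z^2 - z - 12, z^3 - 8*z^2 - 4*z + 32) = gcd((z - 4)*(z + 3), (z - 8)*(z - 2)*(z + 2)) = 1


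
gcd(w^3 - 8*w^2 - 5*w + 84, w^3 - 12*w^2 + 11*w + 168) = w^2 - 4*w - 21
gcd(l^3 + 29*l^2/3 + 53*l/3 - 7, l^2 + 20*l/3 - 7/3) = l^2 + 20*l/3 - 7/3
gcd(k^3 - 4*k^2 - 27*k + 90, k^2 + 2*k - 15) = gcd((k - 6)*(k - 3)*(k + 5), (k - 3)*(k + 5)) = k^2 + 2*k - 15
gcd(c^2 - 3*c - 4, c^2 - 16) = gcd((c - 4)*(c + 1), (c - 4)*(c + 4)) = c - 4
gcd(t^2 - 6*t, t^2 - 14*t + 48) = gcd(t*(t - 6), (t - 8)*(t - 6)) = t - 6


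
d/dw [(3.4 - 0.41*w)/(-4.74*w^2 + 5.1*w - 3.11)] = (-1.9434*w^2 + 32.232*w - 16.0649)/(22.4676*w^4 - 48.348*w^3 + 55.4928*w^2 - 31.722*w + 9.6721)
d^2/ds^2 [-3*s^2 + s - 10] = -6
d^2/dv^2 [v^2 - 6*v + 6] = 2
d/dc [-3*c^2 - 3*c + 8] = -6*c - 3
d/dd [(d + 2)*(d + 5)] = 2*d + 7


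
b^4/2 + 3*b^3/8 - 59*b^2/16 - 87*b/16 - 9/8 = (b/2 + 1)*(b - 3)*(b + 1/4)*(b + 3/2)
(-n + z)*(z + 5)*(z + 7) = -n*z^2 - 12*n*z - 35*n + z^3 + 12*z^2 + 35*z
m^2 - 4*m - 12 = (m - 6)*(m + 2)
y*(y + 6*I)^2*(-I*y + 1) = -I*y^4 + 13*y^3 + 48*I*y^2 - 36*y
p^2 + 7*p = p*(p + 7)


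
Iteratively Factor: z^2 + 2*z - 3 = (z + 3)*(z - 1)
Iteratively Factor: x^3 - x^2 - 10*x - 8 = (x + 2)*(x^2 - 3*x - 4) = (x + 1)*(x + 2)*(x - 4)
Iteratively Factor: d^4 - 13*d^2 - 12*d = (d - 4)*(d^3 + 4*d^2 + 3*d) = (d - 4)*(d + 1)*(d^2 + 3*d) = d*(d - 4)*(d + 1)*(d + 3)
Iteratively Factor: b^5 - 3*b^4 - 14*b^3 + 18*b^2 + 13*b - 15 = (b - 1)*(b^4 - 2*b^3 - 16*b^2 + 2*b + 15) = (b - 1)*(b + 3)*(b^3 - 5*b^2 - b + 5) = (b - 1)*(b + 1)*(b + 3)*(b^2 - 6*b + 5) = (b - 1)^2*(b + 1)*(b + 3)*(b - 5)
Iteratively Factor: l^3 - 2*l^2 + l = (l)*(l^2 - 2*l + 1) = l*(l - 1)*(l - 1)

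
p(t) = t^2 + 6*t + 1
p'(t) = 2*t + 6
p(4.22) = 44.13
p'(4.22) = 14.44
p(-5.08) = -3.67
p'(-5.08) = -4.16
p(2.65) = 23.92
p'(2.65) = 11.30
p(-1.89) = -6.77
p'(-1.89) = 2.22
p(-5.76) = -0.38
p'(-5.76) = -5.52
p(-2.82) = -7.97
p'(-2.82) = 0.36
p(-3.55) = -7.70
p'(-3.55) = -1.10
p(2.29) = 19.98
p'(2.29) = 10.58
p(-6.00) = 1.00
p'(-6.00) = -6.00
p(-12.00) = 73.00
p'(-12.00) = -18.00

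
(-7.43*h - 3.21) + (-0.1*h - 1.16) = -7.53*h - 4.37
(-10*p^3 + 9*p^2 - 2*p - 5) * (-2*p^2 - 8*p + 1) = 20*p^5 + 62*p^4 - 78*p^3 + 35*p^2 + 38*p - 5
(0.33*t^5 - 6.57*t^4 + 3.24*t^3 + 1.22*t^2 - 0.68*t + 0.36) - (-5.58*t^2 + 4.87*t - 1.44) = 0.33*t^5 - 6.57*t^4 + 3.24*t^3 + 6.8*t^2 - 5.55*t + 1.8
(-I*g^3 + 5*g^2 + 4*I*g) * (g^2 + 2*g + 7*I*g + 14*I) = -I*g^5 + 12*g^4 - 2*I*g^4 + 24*g^3 + 39*I*g^3 - 28*g^2 + 78*I*g^2 - 56*g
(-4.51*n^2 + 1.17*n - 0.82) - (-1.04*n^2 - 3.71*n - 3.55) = -3.47*n^2 + 4.88*n + 2.73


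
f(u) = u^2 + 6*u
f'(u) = 2*u + 6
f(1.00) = 7.00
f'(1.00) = 8.00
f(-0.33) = -1.87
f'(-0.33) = 5.34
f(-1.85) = -7.68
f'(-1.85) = 2.30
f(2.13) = 17.32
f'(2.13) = 10.26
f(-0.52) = -2.85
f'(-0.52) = 4.96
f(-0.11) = -0.65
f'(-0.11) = 5.78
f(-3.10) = -8.99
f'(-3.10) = -0.20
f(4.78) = 51.53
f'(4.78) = 15.56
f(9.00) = 135.00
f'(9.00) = 24.00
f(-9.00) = 27.00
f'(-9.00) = -12.00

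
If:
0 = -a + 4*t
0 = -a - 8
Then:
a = -8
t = -2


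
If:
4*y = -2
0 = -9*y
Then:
No Solution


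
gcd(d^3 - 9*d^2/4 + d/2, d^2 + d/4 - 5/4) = 1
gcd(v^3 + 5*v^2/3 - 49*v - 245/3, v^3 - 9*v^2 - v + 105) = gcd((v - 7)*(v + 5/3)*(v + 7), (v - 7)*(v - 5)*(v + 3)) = v - 7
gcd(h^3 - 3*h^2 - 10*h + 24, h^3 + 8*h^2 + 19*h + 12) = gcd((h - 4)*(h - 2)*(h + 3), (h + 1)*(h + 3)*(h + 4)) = h + 3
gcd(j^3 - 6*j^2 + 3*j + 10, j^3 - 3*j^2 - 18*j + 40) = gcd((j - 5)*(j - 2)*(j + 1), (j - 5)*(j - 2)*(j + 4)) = j^2 - 7*j + 10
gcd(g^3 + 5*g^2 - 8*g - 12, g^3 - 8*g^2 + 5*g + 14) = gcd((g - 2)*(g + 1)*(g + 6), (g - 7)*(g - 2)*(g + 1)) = g^2 - g - 2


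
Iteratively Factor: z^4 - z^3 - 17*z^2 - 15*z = (z - 5)*(z^3 + 4*z^2 + 3*z) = z*(z - 5)*(z^2 + 4*z + 3) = z*(z - 5)*(z + 3)*(z + 1)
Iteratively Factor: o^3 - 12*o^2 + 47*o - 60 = (o - 4)*(o^2 - 8*o + 15) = (o - 4)*(o - 3)*(o - 5)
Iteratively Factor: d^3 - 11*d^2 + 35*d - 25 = (d - 5)*(d^2 - 6*d + 5) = (d - 5)*(d - 1)*(d - 5)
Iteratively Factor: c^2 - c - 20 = (c + 4)*(c - 5)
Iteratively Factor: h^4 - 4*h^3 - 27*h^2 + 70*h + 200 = (h + 4)*(h^3 - 8*h^2 + 5*h + 50) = (h - 5)*(h + 4)*(h^2 - 3*h - 10) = (h - 5)^2*(h + 4)*(h + 2)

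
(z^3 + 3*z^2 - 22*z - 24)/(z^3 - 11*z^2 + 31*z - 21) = (z^3 + 3*z^2 - 22*z - 24)/(z^3 - 11*z^2 + 31*z - 21)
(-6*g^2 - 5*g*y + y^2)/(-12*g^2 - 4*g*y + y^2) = (g + y)/(2*g + y)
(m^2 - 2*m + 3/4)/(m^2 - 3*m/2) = (m - 1/2)/m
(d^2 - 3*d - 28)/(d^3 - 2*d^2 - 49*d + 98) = (d + 4)/(d^2 + 5*d - 14)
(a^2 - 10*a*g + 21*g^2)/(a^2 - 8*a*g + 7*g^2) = (a - 3*g)/(a - g)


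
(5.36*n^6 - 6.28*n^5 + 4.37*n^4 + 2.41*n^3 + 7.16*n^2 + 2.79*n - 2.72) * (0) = 0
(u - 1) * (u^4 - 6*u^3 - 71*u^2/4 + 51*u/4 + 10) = u^5 - 7*u^4 - 47*u^3/4 + 61*u^2/2 - 11*u/4 - 10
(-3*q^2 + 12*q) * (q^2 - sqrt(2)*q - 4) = -3*q^4 + 3*sqrt(2)*q^3 + 12*q^3 - 12*sqrt(2)*q^2 + 12*q^2 - 48*q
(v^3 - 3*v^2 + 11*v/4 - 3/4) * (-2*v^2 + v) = -2*v^5 + 7*v^4 - 17*v^3/2 + 17*v^2/4 - 3*v/4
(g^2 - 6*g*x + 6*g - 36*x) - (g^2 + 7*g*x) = -13*g*x + 6*g - 36*x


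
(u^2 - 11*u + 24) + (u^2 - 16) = 2*u^2 - 11*u + 8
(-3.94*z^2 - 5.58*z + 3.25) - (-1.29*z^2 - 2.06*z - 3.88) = -2.65*z^2 - 3.52*z + 7.13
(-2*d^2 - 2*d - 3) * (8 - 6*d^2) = 12*d^4 + 12*d^3 + 2*d^2 - 16*d - 24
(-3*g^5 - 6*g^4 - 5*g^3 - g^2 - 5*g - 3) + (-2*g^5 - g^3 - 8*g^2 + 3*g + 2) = -5*g^5 - 6*g^4 - 6*g^3 - 9*g^2 - 2*g - 1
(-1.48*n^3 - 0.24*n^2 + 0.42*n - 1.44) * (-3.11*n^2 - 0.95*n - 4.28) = 4.6028*n^5 + 2.1524*n^4 + 5.2562*n^3 + 5.1066*n^2 - 0.4296*n + 6.1632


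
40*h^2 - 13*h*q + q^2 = (-8*h + q)*(-5*h + q)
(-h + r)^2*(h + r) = h^3 - h^2*r - h*r^2 + r^3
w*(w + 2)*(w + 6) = w^3 + 8*w^2 + 12*w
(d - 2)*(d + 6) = d^2 + 4*d - 12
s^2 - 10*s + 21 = (s - 7)*(s - 3)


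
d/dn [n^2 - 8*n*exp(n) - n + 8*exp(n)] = -8*n*exp(n) + 2*n - 1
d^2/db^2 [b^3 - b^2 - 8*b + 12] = 6*b - 2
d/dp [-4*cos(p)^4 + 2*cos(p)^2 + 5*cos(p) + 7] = (16*cos(p)^3 - 4*cos(p) - 5)*sin(p)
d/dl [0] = 0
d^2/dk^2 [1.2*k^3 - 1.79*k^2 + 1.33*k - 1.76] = 7.2*k - 3.58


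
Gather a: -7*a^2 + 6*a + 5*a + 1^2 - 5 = -7*a^2 + 11*a - 4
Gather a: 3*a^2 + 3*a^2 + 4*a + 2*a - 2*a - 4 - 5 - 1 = 6*a^2 + 4*a - 10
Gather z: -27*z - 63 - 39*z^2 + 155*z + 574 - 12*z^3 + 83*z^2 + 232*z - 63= -12*z^3 + 44*z^2 + 360*z + 448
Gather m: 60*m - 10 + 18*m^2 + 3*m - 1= 18*m^2 + 63*m - 11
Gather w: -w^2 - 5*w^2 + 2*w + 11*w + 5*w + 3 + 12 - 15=-6*w^2 + 18*w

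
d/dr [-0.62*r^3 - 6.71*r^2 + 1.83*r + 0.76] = -1.86*r^2 - 13.42*r + 1.83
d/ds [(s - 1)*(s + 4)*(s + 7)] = 3*s^2 + 20*s + 17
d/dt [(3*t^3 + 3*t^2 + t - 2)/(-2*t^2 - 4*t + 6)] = (-3*t^4 - 12*t^3 + 22*t^2 + 14*t - 1)/(2*(t^4 + 4*t^3 - 2*t^2 - 12*t + 9))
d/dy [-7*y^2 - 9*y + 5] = -14*y - 9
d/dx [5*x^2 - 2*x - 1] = 10*x - 2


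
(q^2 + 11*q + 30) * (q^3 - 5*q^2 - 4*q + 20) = q^5 + 6*q^4 - 29*q^3 - 174*q^2 + 100*q + 600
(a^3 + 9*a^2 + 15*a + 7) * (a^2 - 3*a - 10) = a^5 + 6*a^4 - 22*a^3 - 128*a^2 - 171*a - 70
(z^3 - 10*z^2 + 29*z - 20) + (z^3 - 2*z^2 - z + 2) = 2*z^3 - 12*z^2 + 28*z - 18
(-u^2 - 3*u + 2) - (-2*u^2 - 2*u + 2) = u^2 - u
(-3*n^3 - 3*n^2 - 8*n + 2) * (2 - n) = 3*n^4 - 3*n^3 + 2*n^2 - 18*n + 4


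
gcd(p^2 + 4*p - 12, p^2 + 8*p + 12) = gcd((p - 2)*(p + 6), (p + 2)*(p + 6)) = p + 6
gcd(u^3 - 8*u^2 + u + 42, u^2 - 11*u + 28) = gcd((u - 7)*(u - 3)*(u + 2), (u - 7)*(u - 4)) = u - 7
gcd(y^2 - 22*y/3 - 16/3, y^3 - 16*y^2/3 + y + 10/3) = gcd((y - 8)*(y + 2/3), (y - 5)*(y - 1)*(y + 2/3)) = y + 2/3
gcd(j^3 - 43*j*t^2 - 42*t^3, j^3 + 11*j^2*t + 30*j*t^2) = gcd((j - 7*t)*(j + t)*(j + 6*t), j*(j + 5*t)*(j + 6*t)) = j + 6*t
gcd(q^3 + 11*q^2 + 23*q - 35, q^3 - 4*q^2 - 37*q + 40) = q^2 + 4*q - 5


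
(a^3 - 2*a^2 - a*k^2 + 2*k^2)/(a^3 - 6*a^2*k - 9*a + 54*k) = (a^3 - 2*a^2 - a*k^2 + 2*k^2)/(a^3 - 6*a^2*k - 9*a + 54*k)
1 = 1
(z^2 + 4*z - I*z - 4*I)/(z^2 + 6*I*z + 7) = (z + 4)/(z + 7*I)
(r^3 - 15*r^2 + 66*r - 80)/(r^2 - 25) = (r^2 - 10*r + 16)/(r + 5)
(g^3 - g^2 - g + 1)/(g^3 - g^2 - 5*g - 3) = (g^2 - 2*g + 1)/(g^2 - 2*g - 3)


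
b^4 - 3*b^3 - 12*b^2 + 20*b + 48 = (b - 4)*(b - 3)*(b + 2)^2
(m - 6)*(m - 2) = m^2 - 8*m + 12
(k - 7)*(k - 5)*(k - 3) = k^3 - 15*k^2 + 71*k - 105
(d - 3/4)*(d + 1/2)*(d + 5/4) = d^3 + d^2 - 11*d/16 - 15/32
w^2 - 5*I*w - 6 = (w - 3*I)*(w - 2*I)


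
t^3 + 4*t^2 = t^2*(t + 4)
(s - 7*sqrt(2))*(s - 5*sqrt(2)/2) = s^2 - 19*sqrt(2)*s/2 + 35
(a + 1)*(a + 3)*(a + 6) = a^3 + 10*a^2 + 27*a + 18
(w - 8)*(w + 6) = w^2 - 2*w - 48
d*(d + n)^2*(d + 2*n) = d^4 + 4*d^3*n + 5*d^2*n^2 + 2*d*n^3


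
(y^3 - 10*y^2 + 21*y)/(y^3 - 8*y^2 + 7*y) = (y - 3)/(y - 1)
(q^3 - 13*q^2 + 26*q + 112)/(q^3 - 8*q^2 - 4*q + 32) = (q - 7)/(q - 2)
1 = 1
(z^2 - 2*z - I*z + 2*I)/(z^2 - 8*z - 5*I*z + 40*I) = (z^2 - 2*z - I*z + 2*I)/(z^2 - 8*z - 5*I*z + 40*I)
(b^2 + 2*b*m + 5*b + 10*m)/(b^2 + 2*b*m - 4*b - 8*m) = (b + 5)/(b - 4)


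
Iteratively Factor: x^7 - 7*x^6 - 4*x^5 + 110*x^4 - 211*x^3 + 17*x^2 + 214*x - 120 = (x - 1)*(x^6 - 6*x^5 - 10*x^4 + 100*x^3 - 111*x^2 - 94*x + 120) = (x - 1)^2*(x^5 - 5*x^4 - 15*x^3 + 85*x^2 - 26*x - 120) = (x - 2)*(x - 1)^2*(x^4 - 3*x^3 - 21*x^2 + 43*x + 60) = (x - 5)*(x - 2)*(x - 1)^2*(x^3 + 2*x^2 - 11*x - 12) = (x - 5)*(x - 3)*(x - 2)*(x - 1)^2*(x^2 + 5*x + 4) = (x - 5)*(x - 3)*(x - 2)*(x - 1)^2*(x + 1)*(x + 4)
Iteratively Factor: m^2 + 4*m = (m + 4)*(m)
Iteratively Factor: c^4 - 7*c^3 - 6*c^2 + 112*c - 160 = (c + 4)*(c^3 - 11*c^2 + 38*c - 40) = (c - 2)*(c + 4)*(c^2 - 9*c + 20) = (c - 4)*(c - 2)*(c + 4)*(c - 5)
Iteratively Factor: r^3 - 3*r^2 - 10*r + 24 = (r + 3)*(r^2 - 6*r + 8) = (r - 4)*(r + 3)*(r - 2)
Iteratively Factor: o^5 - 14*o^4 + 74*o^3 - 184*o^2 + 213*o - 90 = (o - 1)*(o^4 - 13*o^3 + 61*o^2 - 123*o + 90) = (o - 2)*(o - 1)*(o^3 - 11*o^2 + 39*o - 45) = (o - 5)*(o - 2)*(o - 1)*(o^2 - 6*o + 9) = (o - 5)*(o - 3)*(o - 2)*(o - 1)*(o - 3)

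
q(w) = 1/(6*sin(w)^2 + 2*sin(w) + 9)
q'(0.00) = -0.02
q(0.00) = 0.11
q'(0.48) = -0.05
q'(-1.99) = -0.02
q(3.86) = 0.10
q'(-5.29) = -0.03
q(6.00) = 0.11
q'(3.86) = -0.04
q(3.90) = 0.10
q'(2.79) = 0.05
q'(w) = (-12*sin(w)*cos(w) - 2*cos(w))/(6*sin(w)^2 + 2*sin(w) + 9)^2 = -2*(6*sin(w) + 1)*cos(w)/(6*sin(w)^2 + 2*sin(w) + 9)^2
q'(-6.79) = 0.04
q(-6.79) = 0.11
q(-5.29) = 0.07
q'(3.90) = -0.04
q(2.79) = 0.10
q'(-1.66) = -0.01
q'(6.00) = 0.02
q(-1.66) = 0.08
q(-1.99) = 0.08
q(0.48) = 0.09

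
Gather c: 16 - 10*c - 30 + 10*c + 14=0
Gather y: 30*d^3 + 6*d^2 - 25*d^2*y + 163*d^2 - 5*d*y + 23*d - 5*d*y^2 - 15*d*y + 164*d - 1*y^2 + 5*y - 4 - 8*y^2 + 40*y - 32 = 30*d^3 + 169*d^2 + 187*d + y^2*(-5*d - 9) + y*(-25*d^2 - 20*d + 45) - 36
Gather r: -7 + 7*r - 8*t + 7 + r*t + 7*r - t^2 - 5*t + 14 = r*(t + 14) - t^2 - 13*t + 14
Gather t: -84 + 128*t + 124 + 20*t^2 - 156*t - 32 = 20*t^2 - 28*t + 8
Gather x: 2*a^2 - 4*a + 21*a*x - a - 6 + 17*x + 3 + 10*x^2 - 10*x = 2*a^2 - 5*a + 10*x^2 + x*(21*a + 7) - 3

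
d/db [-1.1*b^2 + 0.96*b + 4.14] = 0.96 - 2.2*b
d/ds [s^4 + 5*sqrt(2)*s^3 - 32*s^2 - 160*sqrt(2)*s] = 4*s^3 + 15*sqrt(2)*s^2 - 64*s - 160*sqrt(2)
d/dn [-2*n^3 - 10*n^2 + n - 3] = -6*n^2 - 20*n + 1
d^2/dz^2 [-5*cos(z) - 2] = 5*cos(z)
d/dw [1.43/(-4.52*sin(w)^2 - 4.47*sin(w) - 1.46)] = (12.9272*sin(w) + 6.3921)*cos(w)/(4.52*sin(w)^2 + 4.47*sin(w) + 1.46)^2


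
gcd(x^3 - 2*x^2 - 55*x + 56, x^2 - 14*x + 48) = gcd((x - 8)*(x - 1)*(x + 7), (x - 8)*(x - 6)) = x - 8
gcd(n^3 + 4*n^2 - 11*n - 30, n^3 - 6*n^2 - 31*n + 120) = n^2 + 2*n - 15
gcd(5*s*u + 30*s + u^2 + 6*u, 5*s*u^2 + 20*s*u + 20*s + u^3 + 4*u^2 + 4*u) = 5*s + u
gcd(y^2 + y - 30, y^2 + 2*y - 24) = y + 6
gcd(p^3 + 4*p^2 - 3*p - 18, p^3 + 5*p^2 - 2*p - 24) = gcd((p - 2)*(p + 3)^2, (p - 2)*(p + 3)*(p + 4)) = p^2 + p - 6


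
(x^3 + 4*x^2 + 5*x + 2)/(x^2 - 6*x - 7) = (x^2 + 3*x + 2)/(x - 7)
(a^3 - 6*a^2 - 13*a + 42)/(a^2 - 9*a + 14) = a + 3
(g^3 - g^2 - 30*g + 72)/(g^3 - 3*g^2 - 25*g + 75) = (g^2 + 2*g - 24)/(g^2 - 25)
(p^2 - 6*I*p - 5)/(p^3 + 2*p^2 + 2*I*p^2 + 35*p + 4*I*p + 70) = (p - I)/(p^2 + p*(2 + 7*I) + 14*I)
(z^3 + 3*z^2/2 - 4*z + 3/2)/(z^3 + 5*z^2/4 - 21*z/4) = 2*(2*z^2 - 3*z + 1)/(z*(4*z - 7))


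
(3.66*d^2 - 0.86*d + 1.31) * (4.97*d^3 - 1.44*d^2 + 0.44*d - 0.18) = 18.1902*d^5 - 9.5446*d^4 + 9.3595*d^3 - 2.9236*d^2 + 0.7312*d - 0.2358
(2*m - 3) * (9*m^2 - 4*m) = 18*m^3 - 35*m^2 + 12*m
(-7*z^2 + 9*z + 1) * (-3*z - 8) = 21*z^3 + 29*z^2 - 75*z - 8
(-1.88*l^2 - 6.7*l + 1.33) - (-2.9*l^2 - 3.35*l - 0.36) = 1.02*l^2 - 3.35*l + 1.69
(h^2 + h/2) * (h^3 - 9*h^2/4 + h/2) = h^5 - 7*h^4/4 - 5*h^3/8 + h^2/4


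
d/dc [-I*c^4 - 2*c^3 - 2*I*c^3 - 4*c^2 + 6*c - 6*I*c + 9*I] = -4*I*c^3 - 6*c^2*(1 + I) - 8*c + 6 - 6*I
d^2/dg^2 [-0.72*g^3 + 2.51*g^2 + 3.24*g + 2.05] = 5.02 - 4.32*g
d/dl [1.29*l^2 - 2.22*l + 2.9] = 2.58*l - 2.22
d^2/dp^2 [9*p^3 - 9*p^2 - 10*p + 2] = 54*p - 18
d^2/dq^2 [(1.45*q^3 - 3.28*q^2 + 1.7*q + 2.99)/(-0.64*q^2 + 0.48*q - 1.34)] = (-1.77635683940025e-15*q^5 + 1.77635683940025e-15*q^4 + 2.441472*q^3 - 18.629952*q^2 - 1.363032*q + 13.342912)/(0.262144*q^6 - 0.589824*q^5 + 2.08896*q^4 - 2.58048*q^3 + 4.37376*q^2 - 2.585664*q + 2.406104)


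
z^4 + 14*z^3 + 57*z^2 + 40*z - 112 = (z - 1)*(z + 4)^2*(z + 7)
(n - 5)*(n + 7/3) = n^2 - 8*n/3 - 35/3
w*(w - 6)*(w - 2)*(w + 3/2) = w^4 - 13*w^3/2 + 18*w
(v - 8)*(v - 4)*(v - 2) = v^3 - 14*v^2 + 56*v - 64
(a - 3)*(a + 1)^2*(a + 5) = a^4 + 4*a^3 - 10*a^2 - 28*a - 15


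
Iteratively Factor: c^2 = (c)*(c)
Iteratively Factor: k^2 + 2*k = (k)*(k + 2)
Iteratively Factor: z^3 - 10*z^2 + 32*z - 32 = (z - 4)*(z^2 - 6*z + 8) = (z - 4)^2*(z - 2)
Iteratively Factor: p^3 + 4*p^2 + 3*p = (p + 1)*(p^2 + 3*p) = p*(p + 1)*(p + 3)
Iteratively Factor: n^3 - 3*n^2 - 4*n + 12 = (n - 3)*(n^2 - 4) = (n - 3)*(n + 2)*(n - 2)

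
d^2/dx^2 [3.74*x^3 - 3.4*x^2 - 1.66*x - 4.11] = 22.44*x - 6.8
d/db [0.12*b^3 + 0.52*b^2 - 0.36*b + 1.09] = 0.36*b^2 + 1.04*b - 0.36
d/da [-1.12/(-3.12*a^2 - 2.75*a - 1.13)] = (-6.9888*a - 3.08)/(3.12*a^2 + 2.75*a + 1.13)^2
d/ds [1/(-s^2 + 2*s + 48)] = 2*(s - 1)/(-s^2 + 2*s + 48)^2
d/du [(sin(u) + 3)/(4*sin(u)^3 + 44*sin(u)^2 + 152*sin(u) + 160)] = -(sin(u)^3 + 10*sin(u)^2 + 33*sin(u) + 37)*cos(u)/(2*(sin(u)^3 + 11*sin(u)^2 + 38*sin(u) + 40)^2)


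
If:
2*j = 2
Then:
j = 1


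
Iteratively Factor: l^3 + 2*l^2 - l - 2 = (l + 1)*(l^2 + l - 2) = (l - 1)*(l + 1)*(l + 2)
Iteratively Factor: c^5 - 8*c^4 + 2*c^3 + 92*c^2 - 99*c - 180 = (c + 3)*(c^4 - 11*c^3 + 35*c^2 - 13*c - 60) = (c - 5)*(c + 3)*(c^3 - 6*c^2 + 5*c + 12) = (c - 5)*(c + 1)*(c + 3)*(c^2 - 7*c + 12) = (c - 5)*(c - 3)*(c + 1)*(c + 3)*(c - 4)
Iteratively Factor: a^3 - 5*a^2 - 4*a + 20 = (a + 2)*(a^2 - 7*a + 10) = (a - 5)*(a + 2)*(a - 2)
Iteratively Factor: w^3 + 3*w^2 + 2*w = (w)*(w^2 + 3*w + 2) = w*(w + 1)*(w + 2)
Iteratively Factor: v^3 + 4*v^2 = (v)*(v^2 + 4*v) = v*(v + 4)*(v)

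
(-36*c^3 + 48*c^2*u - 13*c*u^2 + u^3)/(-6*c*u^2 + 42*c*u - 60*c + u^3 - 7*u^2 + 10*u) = (6*c^2 - 7*c*u + u^2)/(u^2 - 7*u + 10)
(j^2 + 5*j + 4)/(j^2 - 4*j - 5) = (j + 4)/(j - 5)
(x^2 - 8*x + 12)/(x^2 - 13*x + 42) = (x - 2)/(x - 7)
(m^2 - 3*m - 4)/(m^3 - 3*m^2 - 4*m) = 1/m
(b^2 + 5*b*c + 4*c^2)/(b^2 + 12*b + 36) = (b^2 + 5*b*c + 4*c^2)/(b^2 + 12*b + 36)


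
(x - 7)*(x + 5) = x^2 - 2*x - 35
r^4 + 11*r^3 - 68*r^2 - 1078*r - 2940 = (r + 5)*(r + 6)*(r - 7*sqrt(2))*(r + 7*sqrt(2))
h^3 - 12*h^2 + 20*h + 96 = (h - 8)*(h - 6)*(h + 2)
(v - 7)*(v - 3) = v^2 - 10*v + 21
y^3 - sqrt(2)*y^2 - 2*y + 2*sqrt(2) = (y - sqrt(2))^2*(y + sqrt(2))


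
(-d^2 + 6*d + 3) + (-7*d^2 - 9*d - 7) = -8*d^2 - 3*d - 4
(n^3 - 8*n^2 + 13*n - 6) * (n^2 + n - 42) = n^5 - 7*n^4 - 37*n^3 + 343*n^2 - 552*n + 252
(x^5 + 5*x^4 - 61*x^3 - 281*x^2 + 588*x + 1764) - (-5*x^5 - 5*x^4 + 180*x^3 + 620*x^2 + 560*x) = 6*x^5 + 10*x^4 - 241*x^3 - 901*x^2 + 28*x + 1764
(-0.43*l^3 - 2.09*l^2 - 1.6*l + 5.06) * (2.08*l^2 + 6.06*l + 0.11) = -0.8944*l^5 - 6.953*l^4 - 16.0407*l^3 + 0.598899999999999*l^2 + 30.4876*l + 0.5566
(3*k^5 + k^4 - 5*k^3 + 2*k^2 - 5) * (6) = 18*k^5 + 6*k^4 - 30*k^3 + 12*k^2 - 30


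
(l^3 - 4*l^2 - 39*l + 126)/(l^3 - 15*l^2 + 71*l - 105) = (l + 6)/(l - 5)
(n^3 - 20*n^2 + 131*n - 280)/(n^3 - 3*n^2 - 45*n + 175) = (n^2 - 15*n + 56)/(n^2 + 2*n - 35)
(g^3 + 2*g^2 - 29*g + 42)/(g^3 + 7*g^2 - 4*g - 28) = (g - 3)/(g + 2)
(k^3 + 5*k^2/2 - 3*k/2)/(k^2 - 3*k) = (2*k^2 + 5*k - 3)/(2*(k - 3))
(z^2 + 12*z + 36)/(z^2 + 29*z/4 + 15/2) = 4*(z + 6)/(4*z + 5)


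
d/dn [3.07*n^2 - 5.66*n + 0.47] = 6.14*n - 5.66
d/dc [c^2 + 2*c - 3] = 2*c + 2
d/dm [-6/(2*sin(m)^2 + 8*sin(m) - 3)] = 24*(sin(m) + 2)*cos(m)/(8*sin(m) - cos(2*m) - 2)^2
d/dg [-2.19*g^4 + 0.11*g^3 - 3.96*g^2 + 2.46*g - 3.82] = -8.76*g^3 + 0.33*g^2 - 7.92*g + 2.46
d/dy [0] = 0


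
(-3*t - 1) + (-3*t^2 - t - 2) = -3*t^2 - 4*t - 3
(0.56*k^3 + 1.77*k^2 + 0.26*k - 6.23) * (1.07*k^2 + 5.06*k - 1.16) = 0.5992*k^5 + 4.7275*k^4 + 8.5848*k^3 - 7.4037*k^2 - 31.8254*k + 7.2268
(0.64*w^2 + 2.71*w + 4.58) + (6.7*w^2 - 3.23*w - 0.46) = 7.34*w^2 - 0.52*w + 4.12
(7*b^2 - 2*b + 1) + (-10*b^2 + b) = -3*b^2 - b + 1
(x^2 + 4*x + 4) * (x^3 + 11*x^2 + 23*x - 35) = x^5 + 15*x^4 + 71*x^3 + 101*x^2 - 48*x - 140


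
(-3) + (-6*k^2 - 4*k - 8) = -6*k^2 - 4*k - 11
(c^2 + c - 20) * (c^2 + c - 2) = c^4 + 2*c^3 - 21*c^2 - 22*c + 40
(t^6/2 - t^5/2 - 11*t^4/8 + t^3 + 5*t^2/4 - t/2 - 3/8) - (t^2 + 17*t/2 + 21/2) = t^6/2 - t^5/2 - 11*t^4/8 + t^3 + t^2/4 - 9*t - 87/8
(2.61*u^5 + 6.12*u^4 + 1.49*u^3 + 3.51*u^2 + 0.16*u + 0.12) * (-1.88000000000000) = -4.9068*u^5 - 11.5056*u^4 - 2.8012*u^3 - 6.5988*u^2 - 0.3008*u - 0.2256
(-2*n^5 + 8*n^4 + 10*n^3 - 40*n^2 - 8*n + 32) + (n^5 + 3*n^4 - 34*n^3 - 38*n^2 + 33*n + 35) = -n^5 + 11*n^4 - 24*n^3 - 78*n^2 + 25*n + 67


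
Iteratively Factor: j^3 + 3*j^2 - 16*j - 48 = (j - 4)*(j^2 + 7*j + 12) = (j - 4)*(j + 3)*(j + 4)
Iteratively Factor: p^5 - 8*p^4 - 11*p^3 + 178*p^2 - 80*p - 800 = (p - 5)*(p^4 - 3*p^3 - 26*p^2 + 48*p + 160) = (p - 5)^2*(p^3 + 2*p^2 - 16*p - 32) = (p - 5)^2*(p - 4)*(p^2 + 6*p + 8) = (p - 5)^2*(p - 4)*(p + 4)*(p + 2)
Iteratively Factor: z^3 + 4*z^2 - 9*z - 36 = (z + 4)*(z^2 - 9) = (z + 3)*(z + 4)*(z - 3)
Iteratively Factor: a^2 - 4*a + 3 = (a - 3)*(a - 1)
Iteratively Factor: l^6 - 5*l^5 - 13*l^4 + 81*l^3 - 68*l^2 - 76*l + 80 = (l + 4)*(l^5 - 9*l^4 + 23*l^3 - 11*l^2 - 24*l + 20) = (l - 2)*(l + 4)*(l^4 - 7*l^3 + 9*l^2 + 7*l - 10) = (l - 5)*(l - 2)*(l + 4)*(l^3 - 2*l^2 - l + 2) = (l - 5)*(l - 2)*(l - 1)*(l + 4)*(l^2 - l - 2) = (l - 5)*(l - 2)^2*(l - 1)*(l + 4)*(l + 1)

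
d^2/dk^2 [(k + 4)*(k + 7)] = 2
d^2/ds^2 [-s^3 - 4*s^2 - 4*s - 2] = -6*s - 8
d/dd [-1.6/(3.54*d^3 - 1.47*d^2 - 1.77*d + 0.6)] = (16.992*d^2 - 4.704*d - 2.832)/(3.54*d^3 - 1.47*d^2 - 1.77*d + 0.6)^2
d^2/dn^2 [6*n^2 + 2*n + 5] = 12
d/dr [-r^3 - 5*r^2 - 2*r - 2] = -3*r^2 - 10*r - 2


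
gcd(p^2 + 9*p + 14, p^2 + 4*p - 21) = p + 7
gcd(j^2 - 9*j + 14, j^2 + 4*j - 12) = j - 2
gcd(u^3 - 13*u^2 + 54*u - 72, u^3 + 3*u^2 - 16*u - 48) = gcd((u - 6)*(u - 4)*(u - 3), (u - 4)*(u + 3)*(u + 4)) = u - 4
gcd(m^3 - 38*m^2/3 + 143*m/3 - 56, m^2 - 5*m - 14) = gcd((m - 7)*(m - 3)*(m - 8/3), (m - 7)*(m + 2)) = m - 7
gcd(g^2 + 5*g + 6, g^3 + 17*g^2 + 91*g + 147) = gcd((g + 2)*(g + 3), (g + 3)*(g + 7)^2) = g + 3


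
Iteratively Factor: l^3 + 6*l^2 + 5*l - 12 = (l + 4)*(l^2 + 2*l - 3) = (l - 1)*(l + 4)*(l + 3)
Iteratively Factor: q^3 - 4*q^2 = (q)*(q^2 - 4*q) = q^2*(q - 4)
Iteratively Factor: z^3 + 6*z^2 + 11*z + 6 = (z + 1)*(z^2 + 5*z + 6) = (z + 1)*(z + 2)*(z + 3)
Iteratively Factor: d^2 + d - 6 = (d + 3)*(d - 2)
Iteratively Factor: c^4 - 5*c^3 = (c)*(c^3 - 5*c^2) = c^2*(c^2 - 5*c) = c^3*(c - 5)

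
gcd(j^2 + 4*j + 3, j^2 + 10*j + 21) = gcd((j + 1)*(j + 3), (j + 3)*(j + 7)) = j + 3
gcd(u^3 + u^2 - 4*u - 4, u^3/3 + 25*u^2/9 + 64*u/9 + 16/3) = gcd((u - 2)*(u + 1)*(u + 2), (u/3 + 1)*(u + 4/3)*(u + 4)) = 1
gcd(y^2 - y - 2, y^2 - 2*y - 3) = y + 1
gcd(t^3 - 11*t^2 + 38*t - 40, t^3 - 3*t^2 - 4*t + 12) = t - 2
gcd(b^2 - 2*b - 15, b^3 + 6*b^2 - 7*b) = 1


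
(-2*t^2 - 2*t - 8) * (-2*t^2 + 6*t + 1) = 4*t^4 - 8*t^3 + 2*t^2 - 50*t - 8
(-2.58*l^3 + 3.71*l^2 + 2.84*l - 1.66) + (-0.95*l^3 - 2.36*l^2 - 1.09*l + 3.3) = -3.53*l^3 + 1.35*l^2 + 1.75*l + 1.64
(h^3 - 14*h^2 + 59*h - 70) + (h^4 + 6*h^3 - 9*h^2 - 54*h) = h^4 + 7*h^3 - 23*h^2 + 5*h - 70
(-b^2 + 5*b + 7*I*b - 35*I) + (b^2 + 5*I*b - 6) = 5*b + 12*I*b - 6 - 35*I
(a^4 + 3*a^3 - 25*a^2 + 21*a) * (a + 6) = a^5 + 9*a^4 - 7*a^3 - 129*a^2 + 126*a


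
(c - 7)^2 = c^2 - 14*c + 49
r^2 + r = r*(r + 1)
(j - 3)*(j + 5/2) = j^2 - j/2 - 15/2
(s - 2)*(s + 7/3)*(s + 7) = s^3 + 22*s^2/3 - 7*s/3 - 98/3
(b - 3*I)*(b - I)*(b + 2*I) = b^3 - 2*I*b^2 + 5*b - 6*I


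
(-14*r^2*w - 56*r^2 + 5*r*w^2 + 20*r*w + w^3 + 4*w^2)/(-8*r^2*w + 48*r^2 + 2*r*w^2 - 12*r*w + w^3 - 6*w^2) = (7*r*w + 28*r + w^2 + 4*w)/(4*r*w - 24*r + w^2 - 6*w)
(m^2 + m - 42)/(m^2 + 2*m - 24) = (m^2 + m - 42)/(m^2 + 2*m - 24)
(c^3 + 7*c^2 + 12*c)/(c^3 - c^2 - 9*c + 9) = c*(c + 4)/(c^2 - 4*c + 3)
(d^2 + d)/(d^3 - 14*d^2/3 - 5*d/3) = 3*(d + 1)/(3*d^2 - 14*d - 5)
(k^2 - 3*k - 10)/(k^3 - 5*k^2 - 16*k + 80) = (k + 2)/(k^2 - 16)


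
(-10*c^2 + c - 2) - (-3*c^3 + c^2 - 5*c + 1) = 3*c^3 - 11*c^2 + 6*c - 3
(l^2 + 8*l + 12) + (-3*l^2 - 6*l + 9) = -2*l^2 + 2*l + 21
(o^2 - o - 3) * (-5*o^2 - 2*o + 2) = -5*o^4 + 3*o^3 + 19*o^2 + 4*o - 6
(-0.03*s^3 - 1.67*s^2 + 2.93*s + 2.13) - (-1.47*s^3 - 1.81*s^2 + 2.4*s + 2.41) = 1.44*s^3 + 0.14*s^2 + 0.53*s - 0.28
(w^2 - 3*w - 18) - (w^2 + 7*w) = -10*w - 18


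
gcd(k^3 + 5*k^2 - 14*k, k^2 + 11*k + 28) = k + 7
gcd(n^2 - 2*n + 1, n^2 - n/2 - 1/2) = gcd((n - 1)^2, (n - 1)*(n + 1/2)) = n - 1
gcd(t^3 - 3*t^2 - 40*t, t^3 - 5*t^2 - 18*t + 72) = 1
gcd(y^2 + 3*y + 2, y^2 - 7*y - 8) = y + 1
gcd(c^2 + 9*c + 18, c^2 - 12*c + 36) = 1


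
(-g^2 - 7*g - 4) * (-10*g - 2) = 10*g^3 + 72*g^2 + 54*g + 8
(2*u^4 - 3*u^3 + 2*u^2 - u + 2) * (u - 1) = 2*u^5 - 5*u^4 + 5*u^3 - 3*u^2 + 3*u - 2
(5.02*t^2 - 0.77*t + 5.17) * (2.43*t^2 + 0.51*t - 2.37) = 12.1986*t^4 + 0.6891*t^3 + 0.273000000000001*t^2 + 4.4616*t - 12.2529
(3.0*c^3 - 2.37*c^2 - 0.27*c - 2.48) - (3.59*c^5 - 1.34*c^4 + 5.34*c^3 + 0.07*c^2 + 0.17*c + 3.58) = -3.59*c^5 + 1.34*c^4 - 2.34*c^3 - 2.44*c^2 - 0.44*c - 6.06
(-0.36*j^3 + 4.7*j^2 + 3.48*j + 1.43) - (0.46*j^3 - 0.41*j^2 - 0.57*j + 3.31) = -0.82*j^3 + 5.11*j^2 + 4.05*j - 1.88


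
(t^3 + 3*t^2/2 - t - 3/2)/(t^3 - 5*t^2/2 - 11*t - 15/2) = (t - 1)/(t - 5)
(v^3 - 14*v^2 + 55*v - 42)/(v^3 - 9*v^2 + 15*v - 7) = (v - 6)/(v - 1)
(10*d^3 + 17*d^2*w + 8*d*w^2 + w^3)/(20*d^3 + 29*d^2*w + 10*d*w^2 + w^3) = (2*d + w)/(4*d + w)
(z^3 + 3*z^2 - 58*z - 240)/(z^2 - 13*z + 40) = (z^2 + 11*z + 30)/(z - 5)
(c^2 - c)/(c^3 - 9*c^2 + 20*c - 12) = c/(c^2 - 8*c + 12)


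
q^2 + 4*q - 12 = (q - 2)*(q + 6)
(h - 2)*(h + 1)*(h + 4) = h^3 + 3*h^2 - 6*h - 8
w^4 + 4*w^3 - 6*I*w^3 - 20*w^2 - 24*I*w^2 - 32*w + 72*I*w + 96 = (w - 2)*(w + 6)*(w - 4*I)*(w - 2*I)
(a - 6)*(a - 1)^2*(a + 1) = a^4 - 7*a^3 + 5*a^2 + 7*a - 6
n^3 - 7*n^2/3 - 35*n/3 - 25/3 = (n - 5)*(n + 1)*(n + 5/3)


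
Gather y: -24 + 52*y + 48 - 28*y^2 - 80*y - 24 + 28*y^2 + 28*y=0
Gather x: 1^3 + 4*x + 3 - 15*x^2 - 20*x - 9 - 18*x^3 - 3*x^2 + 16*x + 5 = -18*x^3 - 18*x^2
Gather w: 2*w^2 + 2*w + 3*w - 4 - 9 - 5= 2*w^2 + 5*w - 18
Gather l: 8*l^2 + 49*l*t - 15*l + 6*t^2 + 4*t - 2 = 8*l^2 + l*(49*t - 15) + 6*t^2 + 4*t - 2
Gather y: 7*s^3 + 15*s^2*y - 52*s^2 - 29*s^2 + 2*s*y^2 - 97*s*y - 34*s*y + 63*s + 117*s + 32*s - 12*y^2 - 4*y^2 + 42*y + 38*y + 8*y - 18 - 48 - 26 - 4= 7*s^3 - 81*s^2 + 212*s + y^2*(2*s - 16) + y*(15*s^2 - 131*s + 88) - 96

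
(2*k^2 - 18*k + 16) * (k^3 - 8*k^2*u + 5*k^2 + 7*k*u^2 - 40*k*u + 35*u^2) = 2*k^5 - 16*k^4*u - 8*k^4 + 14*k^3*u^2 + 64*k^3*u - 74*k^3 - 56*k^2*u^2 + 592*k^2*u + 80*k^2 - 518*k*u^2 - 640*k*u + 560*u^2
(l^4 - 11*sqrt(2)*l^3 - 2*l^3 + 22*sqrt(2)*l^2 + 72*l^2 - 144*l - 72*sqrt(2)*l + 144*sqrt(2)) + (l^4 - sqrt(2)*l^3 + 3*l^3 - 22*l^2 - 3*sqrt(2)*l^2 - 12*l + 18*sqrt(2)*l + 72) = 2*l^4 - 12*sqrt(2)*l^3 + l^3 + 19*sqrt(2)*l^2 + 50*l^2 - 156*l - 54*sqrt(2)*l + 72 + 144*sqrt(2)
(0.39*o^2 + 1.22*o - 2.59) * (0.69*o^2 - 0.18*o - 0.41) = 0.2691*o^4 + 0.7716*o^3 - 2.1666*o^2 - 0.034*o + 1.0619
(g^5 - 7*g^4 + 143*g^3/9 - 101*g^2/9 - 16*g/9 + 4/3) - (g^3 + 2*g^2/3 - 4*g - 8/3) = g^5 - 7*g^4 + 134*g^3/9 - 107*g^2/9 + 20*g/9 + 4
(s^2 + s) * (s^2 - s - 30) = s^4 - 31*s^2 - 30*s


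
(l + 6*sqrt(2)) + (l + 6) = 2*l + 6 + 6*sqrt(2)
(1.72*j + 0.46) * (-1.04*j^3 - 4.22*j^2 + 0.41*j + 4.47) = -1.7888*j^4 - 7.7368*j^3 - 1.236*j^2 + 7.877*j + 2.0562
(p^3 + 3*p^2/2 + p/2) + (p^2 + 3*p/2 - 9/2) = p^3 + 5*p^2/2 + 2*p - 9/2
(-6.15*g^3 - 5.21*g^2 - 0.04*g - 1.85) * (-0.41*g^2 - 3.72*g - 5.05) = 2.5215*g^5 + 25.0141*g^4 + 50.4551*g^3 + 27.2178*g^2 + 7.084*g + 9.3425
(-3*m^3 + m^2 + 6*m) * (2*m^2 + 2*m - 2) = -6*m^5 - 4*m^4 + 20*m^3 + 10*m^2 - 12*m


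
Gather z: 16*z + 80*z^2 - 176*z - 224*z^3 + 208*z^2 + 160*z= -224*z^3 + 288*z^2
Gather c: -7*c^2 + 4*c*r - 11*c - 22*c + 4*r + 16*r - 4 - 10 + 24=-7*c^2 + c*(4*r - 33) + 20*r + 10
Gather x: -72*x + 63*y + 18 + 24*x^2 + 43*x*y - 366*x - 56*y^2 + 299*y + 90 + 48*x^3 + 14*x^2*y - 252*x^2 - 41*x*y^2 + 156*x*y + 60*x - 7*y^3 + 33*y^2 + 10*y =48*x^3 + x^2*(14*y - 228) + x*(-41*y^2 + 199*y - 378) - 7*y^3 - 23*y^2 + 372*y + 108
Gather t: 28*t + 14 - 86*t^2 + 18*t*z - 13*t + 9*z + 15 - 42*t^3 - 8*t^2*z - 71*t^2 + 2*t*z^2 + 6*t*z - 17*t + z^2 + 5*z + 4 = -42*t^3 + t^2*(-8*z - 157) + t*(2*z^2 + 24*z - 2) + z^2 + 14*z + 33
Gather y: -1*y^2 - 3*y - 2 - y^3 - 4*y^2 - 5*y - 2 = -y^3 - 5*y^2 - 8*y - 4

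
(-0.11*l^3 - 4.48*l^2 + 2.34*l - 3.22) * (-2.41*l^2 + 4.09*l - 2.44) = 0.2651*l^5 + 10.3469*l^4 - 23.6942*l^3 + 28.262*l^2 - 18.8794*l + 7.8568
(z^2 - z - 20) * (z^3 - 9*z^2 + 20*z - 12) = z^5 - 10*z^4 + 9*z^3 + 148*z^2 - 388*z + 240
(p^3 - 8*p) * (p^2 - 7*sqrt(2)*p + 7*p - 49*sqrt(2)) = p^5 - 7*sqrt(2)*p^4 + 7*p^4 - 49*sqrt(2)*p^3 - 8*p^3 - 56*p^2 + 56*sqrt(2)*p^2 + 392*sqrt(2)*p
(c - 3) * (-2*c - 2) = -2*c^2 + 4*c + 6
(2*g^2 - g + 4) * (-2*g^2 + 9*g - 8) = -4*g^4 + 20*g^3 - 33*g^2 + 44*g - 32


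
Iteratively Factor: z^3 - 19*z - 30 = (z + 3)*(z^2 - 3*z - 10) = (z - 5)*(z + 3)*(z + 2)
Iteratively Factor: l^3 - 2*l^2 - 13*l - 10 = (l - 5)*(l^2 + 3*l + 2) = (l - 5)*(l + 1)*(l + 2)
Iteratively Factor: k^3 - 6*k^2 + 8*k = (k - 4)*(k^2 - 2*k) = (k - 4)*(k - 2)*(k)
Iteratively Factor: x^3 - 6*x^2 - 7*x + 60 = (x + 3)*(x^2 - 9*x + 20) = (x - 4)*(x + 3)*(x - 5)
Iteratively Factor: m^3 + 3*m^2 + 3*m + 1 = (m + 1)*(m^2 + 2*m + 1) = (m + 1)^2*(m + 1)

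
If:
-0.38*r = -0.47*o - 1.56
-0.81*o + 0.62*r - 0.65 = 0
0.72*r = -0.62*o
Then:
No Solution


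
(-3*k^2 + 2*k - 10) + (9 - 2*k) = -3*k^2 - 1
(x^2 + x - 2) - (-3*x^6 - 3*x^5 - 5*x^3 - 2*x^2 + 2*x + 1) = 3*x^6 + 3*x^5 + 5*x^3 + 3*x^2 - x - 3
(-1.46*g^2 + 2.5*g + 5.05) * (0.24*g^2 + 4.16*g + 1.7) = -0.3504*g^4 - 5.4736*g^3 + 9.13*g^2 + 25.258*g + 8.585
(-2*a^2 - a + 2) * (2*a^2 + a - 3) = -4*a^4 - 4*a^3 + 9*a^2 + 5*a - 6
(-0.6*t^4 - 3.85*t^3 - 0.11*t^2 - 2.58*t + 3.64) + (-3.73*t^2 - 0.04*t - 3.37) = -0.6*t^4 - 3.85*t^3 - 3.84*t^2 - 2.62*t + 0.27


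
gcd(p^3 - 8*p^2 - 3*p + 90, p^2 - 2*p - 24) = p - 6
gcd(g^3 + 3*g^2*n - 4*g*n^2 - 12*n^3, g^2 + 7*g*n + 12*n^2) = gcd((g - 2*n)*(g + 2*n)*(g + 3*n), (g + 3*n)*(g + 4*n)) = g + 3*n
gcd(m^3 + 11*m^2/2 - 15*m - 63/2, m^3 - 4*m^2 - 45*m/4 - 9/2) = m + 3/2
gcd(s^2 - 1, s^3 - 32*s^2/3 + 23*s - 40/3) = s - 1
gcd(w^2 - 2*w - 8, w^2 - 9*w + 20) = w - 4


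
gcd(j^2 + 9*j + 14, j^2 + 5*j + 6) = j + 2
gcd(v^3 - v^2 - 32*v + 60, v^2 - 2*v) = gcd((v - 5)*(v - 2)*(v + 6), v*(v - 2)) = v - 2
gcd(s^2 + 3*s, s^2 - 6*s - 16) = 1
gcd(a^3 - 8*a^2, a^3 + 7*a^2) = a^2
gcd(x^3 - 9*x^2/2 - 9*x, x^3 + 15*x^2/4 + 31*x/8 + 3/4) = x + 3/2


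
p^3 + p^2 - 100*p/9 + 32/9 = (p - 8/3)*(p - 1/3)*(p + 4)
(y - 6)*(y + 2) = y^2 - 4*y - 12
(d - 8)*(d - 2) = d^2 - 10*d + 16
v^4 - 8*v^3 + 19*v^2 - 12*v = v*(v - 4)*(v - 3)*(v - 1)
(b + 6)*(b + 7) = b^2 + 13*b + 42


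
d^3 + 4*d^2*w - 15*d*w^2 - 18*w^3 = (d - 3*w)*(d + w)*(d + 6*w)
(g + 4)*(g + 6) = g^2 + 10*g + 24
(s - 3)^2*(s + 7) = s^3 + s^2 - 33*s + 63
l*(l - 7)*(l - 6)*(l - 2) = l^4 - 15*l^3 + 68*l^2 - 84*l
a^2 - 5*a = a*(a - 5)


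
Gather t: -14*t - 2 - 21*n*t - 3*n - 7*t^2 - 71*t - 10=-3*n - 7*t^2 + t*(-21*n - 85) - 12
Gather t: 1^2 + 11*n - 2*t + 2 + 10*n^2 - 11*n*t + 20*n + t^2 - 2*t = 10*n^2 + 31*n + t^2 + t*(-11*n - 4) + 3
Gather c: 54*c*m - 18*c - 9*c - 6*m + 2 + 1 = c*(54*m - 27) - 6*m + 3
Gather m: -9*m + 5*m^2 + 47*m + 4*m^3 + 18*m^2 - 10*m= 4*m^3 + 23*m^2 + 28*m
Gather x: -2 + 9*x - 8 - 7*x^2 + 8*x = -7*x^2 + 17*x - 10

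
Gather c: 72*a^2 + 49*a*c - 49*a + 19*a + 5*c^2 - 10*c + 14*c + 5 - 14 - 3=72*a^2 - 30*a + 5*c^2 + c*(49*a + 4) - 12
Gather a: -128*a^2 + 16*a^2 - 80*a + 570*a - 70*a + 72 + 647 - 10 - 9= -112*a^2 + 420*a + 700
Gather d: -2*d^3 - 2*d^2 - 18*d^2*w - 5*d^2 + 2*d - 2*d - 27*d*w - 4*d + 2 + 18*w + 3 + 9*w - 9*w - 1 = -2*d^3 + d^2*(-18*w - 7) + d*(-27*w - 4) + 18*w + 4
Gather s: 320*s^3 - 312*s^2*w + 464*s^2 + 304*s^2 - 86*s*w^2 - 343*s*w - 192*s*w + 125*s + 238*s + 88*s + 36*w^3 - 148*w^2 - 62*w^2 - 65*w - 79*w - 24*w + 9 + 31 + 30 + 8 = 320*s^3 + s^2*(768 - 312*w) + s*(-86*w^2 - 535*w + 451) + 36*w^3 - 210*w^2 - 168*w + 78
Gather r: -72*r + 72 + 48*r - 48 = 24 - 24*r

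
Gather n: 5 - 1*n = 5 - n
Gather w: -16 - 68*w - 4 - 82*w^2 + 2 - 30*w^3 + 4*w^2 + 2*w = -30*w^3 - 78*w^2 - 66*w - 18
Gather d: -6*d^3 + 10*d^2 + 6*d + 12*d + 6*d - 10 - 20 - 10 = -6*d^3 + 10*d^2 + 24*d - 40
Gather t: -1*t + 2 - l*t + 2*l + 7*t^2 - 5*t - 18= 2*l + 7*t^2 + t*(-l - 6) - 16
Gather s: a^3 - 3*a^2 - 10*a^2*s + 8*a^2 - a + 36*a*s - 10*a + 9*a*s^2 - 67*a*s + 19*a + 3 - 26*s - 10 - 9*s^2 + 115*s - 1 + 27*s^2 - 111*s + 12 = a^3 + 5*a^2 + 8*a + s^2*(9*a + 18) + s*(-10*a^2 - 31*a - 22) + 4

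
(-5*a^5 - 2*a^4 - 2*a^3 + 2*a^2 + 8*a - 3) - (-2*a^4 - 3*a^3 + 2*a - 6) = -5*a^5 + a^3 + 2*a^2 + 6*a + 3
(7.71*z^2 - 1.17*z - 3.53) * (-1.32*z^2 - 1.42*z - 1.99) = -10.1772*z^4 - 9.4038*z^3 - 9.0219*z^2 + 7.3409*z + 7.0247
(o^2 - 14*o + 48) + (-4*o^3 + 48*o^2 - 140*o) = -4*o^3 + 49*o^2 - 154*o + 48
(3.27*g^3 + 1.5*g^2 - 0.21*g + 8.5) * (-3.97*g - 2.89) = -12.9819*g^4 - 15.4053*g^3 - 3.5013*g^2 - 33.1381*g - 24.565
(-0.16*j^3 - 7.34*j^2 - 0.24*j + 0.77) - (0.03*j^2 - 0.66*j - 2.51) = -0.16*j^3 - 7.37*j^2 + 0.42*j + 3.28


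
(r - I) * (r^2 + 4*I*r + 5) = r^3 + 3*I*r^2 + 9*r - 5*I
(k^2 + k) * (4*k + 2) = 4*k^3 + 6*k^2 + 2*k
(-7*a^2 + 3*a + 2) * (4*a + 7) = -28*a^3 - 37*a^2 + 29*a + 14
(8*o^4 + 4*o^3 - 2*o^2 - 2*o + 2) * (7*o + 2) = 56*o^5 + 44*o^4 - 6*o^3 - 18*o^2 + 10*o + 4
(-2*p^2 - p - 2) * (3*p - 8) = -6*p^3 + 13*p^2 + 2*p + 16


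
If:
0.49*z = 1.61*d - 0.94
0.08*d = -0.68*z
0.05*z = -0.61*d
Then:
No Solution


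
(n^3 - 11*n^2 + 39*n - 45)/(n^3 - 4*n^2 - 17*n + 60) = (n - 3)/(n + 4)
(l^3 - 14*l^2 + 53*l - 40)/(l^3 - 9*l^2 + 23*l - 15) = (l - 8)/(l - 3)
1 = 1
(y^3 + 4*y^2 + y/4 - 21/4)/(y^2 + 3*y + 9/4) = (2*y^2 + 5*y - 7)/(2*y + 3)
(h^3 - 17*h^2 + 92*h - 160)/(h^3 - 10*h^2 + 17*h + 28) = (h^2 - 13*h + 40)/(h^2 - 6*h - 7)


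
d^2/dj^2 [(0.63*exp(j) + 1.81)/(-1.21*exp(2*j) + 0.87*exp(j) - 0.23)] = (-0.922383*exp(4*j) - 11.263285*exp(3*j) + 6.768135*exp(2*j) + 0.51884*exp(j) - 0.395508)*exp(j)/(1.771561*exp(6*j) - 3.821301*exp(5*j) + 3.757776*exp(4*j) - 2.111229*exp(3*j) + 0.714288*exp(2*j) - 0.138069*exp(j) + 0.012167)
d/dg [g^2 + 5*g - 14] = 2*g + 5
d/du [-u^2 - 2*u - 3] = -2*u - 2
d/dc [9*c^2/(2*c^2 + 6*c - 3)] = 54*c*(c - 1)/(4*c^4 + 24*c^3 + 24*c^2 - 36*c + 9)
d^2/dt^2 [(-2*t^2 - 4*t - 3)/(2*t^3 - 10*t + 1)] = 4*(-4*t^6 - 24*t^5 - 96*t^4 - 26*t^3 + 114*t^2 + 9*t - 171)/(8*t^9 - 120*t^7 + 12*t^6 + 600*t^5 - 120*t^4 - 994*t^3 + 300*t^2 - 30*t + 1)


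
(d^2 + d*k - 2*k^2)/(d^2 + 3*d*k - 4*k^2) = (d + 2*k)/(d + 4*k)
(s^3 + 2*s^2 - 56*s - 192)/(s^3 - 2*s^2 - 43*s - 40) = (s^2 + 10*s + 24)/(s^2 + 6*s + 5)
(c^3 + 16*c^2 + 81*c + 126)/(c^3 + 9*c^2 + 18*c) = (c + 7)/c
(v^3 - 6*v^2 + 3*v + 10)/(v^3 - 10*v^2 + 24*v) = (v^3 - 6*v^2 + 3*v + 10)/(v*(v^2 - 10*v + 24))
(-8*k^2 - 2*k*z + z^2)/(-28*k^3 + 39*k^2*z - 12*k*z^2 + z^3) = (2*k + z)/(7*k^2 - 8*k*z + z^2)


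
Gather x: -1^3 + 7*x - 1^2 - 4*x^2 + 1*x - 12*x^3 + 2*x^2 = -12*x^3 - 2*x^2 + 8*x - 2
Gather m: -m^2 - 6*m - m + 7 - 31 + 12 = -m^2 - 7*m - 12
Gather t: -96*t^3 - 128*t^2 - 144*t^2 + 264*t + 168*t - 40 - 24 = -96*t^3 - 272*t^2 + 432*t - 64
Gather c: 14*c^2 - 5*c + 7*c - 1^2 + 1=14*c^2 + 2*c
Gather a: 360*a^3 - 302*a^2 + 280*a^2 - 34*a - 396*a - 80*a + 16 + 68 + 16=360*a^3 - 22*a^2 - 510*a + 100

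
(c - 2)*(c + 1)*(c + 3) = c^3 + 2*c^2 - 5*c - 6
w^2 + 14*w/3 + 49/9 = (w + 7/3)^2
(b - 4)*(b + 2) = b^2 - 2*b - 8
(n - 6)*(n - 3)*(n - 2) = n^3 - 11*n^2 + 36*n - 36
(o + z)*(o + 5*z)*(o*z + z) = o^3*z + 6*o^2*z^2 + o^2*z + 5*o*z^3 + 6*o*z^2 + 5*z^3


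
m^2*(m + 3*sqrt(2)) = m^3 + 3*sqrt(2)*m^2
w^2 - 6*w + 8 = (w - 4)*(w - 2)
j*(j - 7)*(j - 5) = j^3 - 12*j^2 + 35*j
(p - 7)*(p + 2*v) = p^2 + 2*p*v - 7*p - 14*v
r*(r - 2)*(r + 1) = r^3 - r^2 - 2*r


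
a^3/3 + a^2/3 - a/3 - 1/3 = (a/3 + 1/3)*(a - 1)*(a + 1)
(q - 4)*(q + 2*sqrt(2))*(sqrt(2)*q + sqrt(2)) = sqrt(2)*q^3 - 3*sqrt(2)*q^2 + 4*q^2 - 12*q - 4*sqrt(2)*q - 16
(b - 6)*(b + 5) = b^2 - b - 30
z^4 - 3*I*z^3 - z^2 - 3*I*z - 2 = (z - 2*I)*(z - I)^2*(z + I)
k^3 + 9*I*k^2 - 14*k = k*(k + 2*I)*(k + 7*I)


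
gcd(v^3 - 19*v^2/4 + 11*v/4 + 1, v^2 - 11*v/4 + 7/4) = v - 1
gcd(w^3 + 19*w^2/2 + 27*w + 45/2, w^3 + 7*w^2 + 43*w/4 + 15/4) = w^2 + 13*w/2 + 15/2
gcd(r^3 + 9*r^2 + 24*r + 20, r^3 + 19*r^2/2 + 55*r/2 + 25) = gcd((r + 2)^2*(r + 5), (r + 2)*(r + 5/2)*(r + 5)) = r^2 + 7*r + 10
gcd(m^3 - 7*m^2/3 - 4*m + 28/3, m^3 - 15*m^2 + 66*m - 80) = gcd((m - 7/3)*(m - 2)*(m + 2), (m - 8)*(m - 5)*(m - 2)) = m - 2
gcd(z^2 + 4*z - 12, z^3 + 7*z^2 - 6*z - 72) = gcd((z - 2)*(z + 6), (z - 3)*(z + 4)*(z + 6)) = z + 6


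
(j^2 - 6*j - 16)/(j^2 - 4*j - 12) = (j - 8)/(j - 6)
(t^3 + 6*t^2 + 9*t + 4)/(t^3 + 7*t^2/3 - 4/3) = 3*(t^2 + 5*t + 4)/(3*t^2 + 4*t - 4)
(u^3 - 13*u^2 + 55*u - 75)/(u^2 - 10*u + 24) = (u^3 - 13*u^2 + 55*u - 75)/(u^2 - 10*u + 24)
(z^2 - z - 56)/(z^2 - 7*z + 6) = (z^2 - z - 56)/(z^2 - 7*z + 6)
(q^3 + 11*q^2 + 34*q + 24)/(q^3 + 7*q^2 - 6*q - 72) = (q + 1)/(q - 3)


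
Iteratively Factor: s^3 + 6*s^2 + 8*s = (s)*(s^2 + 6*s + 8) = s*(s + 2)*(s + 4)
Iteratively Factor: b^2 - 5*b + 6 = (b - 3)*(b - 2)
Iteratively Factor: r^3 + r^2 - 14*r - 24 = (r + 2)*(r^2 - r - 12) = (r + 2)*(r + 3)*(r - 4)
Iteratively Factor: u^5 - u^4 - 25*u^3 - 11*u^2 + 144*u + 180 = (u - 3)*(u^4 + 2*u^3 - 19*u^2 - 68*u - 60) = (u - 5)*(u - 3)*(u^3 + 7*u^2 + 16*u + 12) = (u - 5)*(u - 3)*(u + 3)*(u^2 + 4*u + 4) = (u - 5)*(u - 3)*(u + 2)*(u + 3)*(u + 2)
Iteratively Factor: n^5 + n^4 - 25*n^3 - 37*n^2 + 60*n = (n + 4)*(n^4 - 3*n^3 - 13*n^2 + 15*n) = (n - 5)*(n + 4)*(n^3 + 2*n^2 - 3*n) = (n - 5)*(n + 3)*(n + 4)*(n^2 - n) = (n - 5)*(n - 1)*(n + 3)*(n + 4)*(n)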